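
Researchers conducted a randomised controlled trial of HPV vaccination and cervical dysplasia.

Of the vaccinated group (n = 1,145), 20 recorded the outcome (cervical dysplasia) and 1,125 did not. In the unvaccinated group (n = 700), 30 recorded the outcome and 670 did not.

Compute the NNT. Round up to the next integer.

40

Risk in treated group = 20/1145 = 0.01747; risk in control = 30/700 = 0.04286.
Absolute risk reduction = 0.04286 − 0.01747 = 0.02539
NNT = 1 / ARR = 1 / 0.02539 = 39.386 → round up → 40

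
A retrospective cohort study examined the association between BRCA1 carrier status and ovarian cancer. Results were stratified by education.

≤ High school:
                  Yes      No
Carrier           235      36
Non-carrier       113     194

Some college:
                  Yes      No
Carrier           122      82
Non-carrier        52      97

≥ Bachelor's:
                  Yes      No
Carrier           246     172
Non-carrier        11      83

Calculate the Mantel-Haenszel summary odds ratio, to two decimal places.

6.68

OR_MH = Σ(aᵢdᵢ/nᵢ) / Σ(bᵢcᵢ/nᵢ), where nᵢ is the stratum total.
Stratum 1 (≤ High school): n = 578; a·d/n = 235·194/578 = 78.8754; b·c/n = 36·113/578 = 7.0381
Stratum 2 (Some college): n = 353; a·d/n = 122·97/353 = 33.5241; b·c/n = 82·52/353 = 12.0793
Stratum 3 (≥ Bachelor's): n = 512; a·d/n = 246·83/512 = 39.8789; b·c/n = 172·11/512 = 3.6953
OR_MH = (78.8754 + 33.5241 + 39.8789) / (7.0381 + 12.0793 + 3.6953) = 152.2784 / 22.8127 = 6.67516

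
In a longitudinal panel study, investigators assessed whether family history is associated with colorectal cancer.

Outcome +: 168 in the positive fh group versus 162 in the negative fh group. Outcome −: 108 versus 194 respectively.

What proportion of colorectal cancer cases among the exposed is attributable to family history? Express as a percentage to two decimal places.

25.24

From the description: a = 168, b = 108, c = 162, d = 194.
Risk in exposed = 168/276 = 0.60870; risk in unexposed = 162/356 = 0.45506.
RR = 0.60870/0.45506 = 1.33763
AR% = (RR − 1)/RR × 100 = (1.33763 − 1)/1.33763 × 100 = 25.2408%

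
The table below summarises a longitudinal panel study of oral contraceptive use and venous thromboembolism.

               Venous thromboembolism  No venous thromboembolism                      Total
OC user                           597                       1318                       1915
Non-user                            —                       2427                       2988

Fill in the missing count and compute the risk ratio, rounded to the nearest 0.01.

The missing cell is in the unexposed row: 2988 − 2427 = 561.
So a = 597, b = 1318, c = 561, d = 2427.
RR = [a/(a+b)] / [c/(c+d)] = (597/1915) / (561/2988) = 0.31175/0.18775 = 1.66044

1.66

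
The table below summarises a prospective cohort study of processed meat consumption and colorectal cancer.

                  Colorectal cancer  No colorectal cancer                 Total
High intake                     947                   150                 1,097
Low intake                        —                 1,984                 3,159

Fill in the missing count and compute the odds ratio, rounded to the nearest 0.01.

The missing cell is in the unexposed row: 3159 − 1984 = 1175.
So a = 947, b = 150, c = 1175, d = 1984.
OR = (a·d)/(b·c) = (947 × 1984) / (150 × 1175) = 1878848 / 176250 = 10.66013

10.66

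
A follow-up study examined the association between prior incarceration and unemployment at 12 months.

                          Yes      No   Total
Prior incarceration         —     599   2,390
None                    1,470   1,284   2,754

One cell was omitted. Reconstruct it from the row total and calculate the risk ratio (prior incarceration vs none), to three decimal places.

1.404

The missing cell is in the exposed row: 2390 − 599 = 1791.
So a = 1791, b = 599, c = 1470, d = 1284.
RR = [a/(a+b)] / [c/(c+d)] = (1791/2390) / (1470/2754) = 0.74937/0.53377 = 1.40393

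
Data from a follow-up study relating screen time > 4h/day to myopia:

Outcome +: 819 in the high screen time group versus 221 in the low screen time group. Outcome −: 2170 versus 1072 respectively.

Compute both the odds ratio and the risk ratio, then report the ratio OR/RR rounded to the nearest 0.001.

From the description: a = 819, b = 2170, c = 221, d = 1072.
OR = (819·1072)/(2170·221) = 877968/479570 = 1.83074
Risk in exposed = 819/2989 = 0.27400; risk in unexposed = 221/1293 = 0.17092; RR = 1.60311
OR/RR = 1.83074 / 1.60311 = 1.14199
The outcome is not rare, so the OR lies further from 1 than the RR.

1.142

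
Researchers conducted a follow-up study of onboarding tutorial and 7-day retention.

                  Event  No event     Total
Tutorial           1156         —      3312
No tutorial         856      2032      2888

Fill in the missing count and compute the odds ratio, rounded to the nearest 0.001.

The missing cell is in the exposed row: 3312 − 1156 = 2156.
So a = 1156, b = 2156, c = 856, d = 2032.
OR = (a·d)/(b·c) = (1156 × 2032) / (2156 × 856) = 2348992 / 1845536 = 1.27280

1.273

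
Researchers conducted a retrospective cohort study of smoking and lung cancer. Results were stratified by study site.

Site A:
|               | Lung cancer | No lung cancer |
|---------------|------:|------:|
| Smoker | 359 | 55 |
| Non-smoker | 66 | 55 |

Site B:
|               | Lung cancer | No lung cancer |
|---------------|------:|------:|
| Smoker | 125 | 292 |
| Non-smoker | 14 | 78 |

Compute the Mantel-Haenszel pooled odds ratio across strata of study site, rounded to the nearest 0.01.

3.78

OR_MH = Σ(aᵢdᵢ/nᵢ) / Σ(bᵢcᵢ/nᵢ), where nᵢ is the stratum total.
Stratum 1 (Site A): n = 535; a·d/n = 359·55/535 = 36.9065; b·c/n = 55·66/535 = 6.7850
Stratum 2 (Site B): n = 509; a·d/n = 125·78/509 = 19.1552; b·c/n = 292·14/509 = 8.0314
OR_MH = (36.9065 + 19.1552) / (6.7850 + 8.0314) = 56.0617 / 14.8165 = 3.78374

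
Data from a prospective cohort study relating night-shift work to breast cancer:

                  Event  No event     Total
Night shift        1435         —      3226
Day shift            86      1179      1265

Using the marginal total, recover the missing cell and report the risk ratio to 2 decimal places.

6.54

The missing cell is in the exposed row: 3226 − 1435 = 1791.
So a = 1435, b = 1791, c = 86, d = 1179.
RR = [a/(a+b)] / [c/(c+d)] = (1435/3226) / (86/1265) = 0.44482/0.06798 = 6.54304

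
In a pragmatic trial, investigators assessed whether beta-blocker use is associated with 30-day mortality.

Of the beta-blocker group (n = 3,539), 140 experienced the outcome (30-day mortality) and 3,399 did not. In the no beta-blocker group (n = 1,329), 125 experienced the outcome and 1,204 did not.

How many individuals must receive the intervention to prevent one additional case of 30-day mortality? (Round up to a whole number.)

Risk in treated group = 140/3539 = 0.03956; risk in control = 125/1329 = 0.09406.
Absolute risk reduction = 0.09406 − 0.03956 = 0.05450
NNT = 1 / ARR = 1 / 0.05450 = 18.350 → round up → 19

19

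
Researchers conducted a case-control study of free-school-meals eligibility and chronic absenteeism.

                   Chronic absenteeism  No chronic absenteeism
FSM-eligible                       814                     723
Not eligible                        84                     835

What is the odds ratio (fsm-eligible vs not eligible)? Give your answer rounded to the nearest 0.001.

Cells: a = 814, b = 723, c = 84, d = 835.
OR = (a·d)/(b·c) = (814 × 835) / (723 × 84) = 679690 / 60732 = 11.19163
The odds of chronic absenteeism are about 11.19 times as high in the fsm-eligible group.

11.192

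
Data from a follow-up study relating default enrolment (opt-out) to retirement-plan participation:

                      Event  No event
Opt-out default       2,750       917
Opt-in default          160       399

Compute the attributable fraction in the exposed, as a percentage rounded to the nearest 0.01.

Cells: a = 2750, b = 917, c = 160, d = 399.
Risk in exposed = 2750/3667 = 0.74993; risk in unexposed = 160/559 = 0.28623.
RR = 0.74993/0.28623 = 2.62007
AR% = (RR − 1)/RR × 100 = (2.62007 − 1)/2.62007 × 100 = 61.8331%

61.83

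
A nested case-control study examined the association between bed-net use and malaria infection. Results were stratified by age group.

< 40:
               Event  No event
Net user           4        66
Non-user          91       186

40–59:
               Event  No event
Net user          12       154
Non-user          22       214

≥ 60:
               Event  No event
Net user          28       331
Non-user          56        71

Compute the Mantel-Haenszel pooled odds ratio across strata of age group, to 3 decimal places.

0.198

OR_MH = Σ(aᵢdᵢ/nᵢ) / Σ(bᵢcᵢ/nᵢ), where nᵢ is the stratum total.
Stratum 1 (< 40): n = 347; a·d/n = 4·186/347 = 2.1441; b·c/n = 66·91/347 = 17.3084
Stratum 2 (40–59): n = 402; a·d/n = 12·214/402 = 6.3881; b·c/n = 154·22/402 = 8.4279
Stratum 3 (≥ 60): n = 486; a·d/n = 28·71/486 = 4.0905; b·c/n = 331·56/486 = 38.1399
OR_MH = (2.1441 + 6.3881 + 4.0905) / (17.3084 + 8.4279 + 38.1399) = 12.6227 / 63.8761 = 0.19761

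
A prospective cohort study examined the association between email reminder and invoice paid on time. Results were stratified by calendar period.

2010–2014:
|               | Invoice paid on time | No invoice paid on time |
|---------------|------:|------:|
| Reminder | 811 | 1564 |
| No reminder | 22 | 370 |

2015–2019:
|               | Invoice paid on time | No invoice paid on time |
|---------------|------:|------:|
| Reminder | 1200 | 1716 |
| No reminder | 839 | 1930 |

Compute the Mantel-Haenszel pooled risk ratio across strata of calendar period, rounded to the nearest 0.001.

RR_MH = Σ(aᵢ·n₀ᵢ/nᵢ) / Σ(cᵢ·n₁ᵢ/nᵢ), with n₁ᵢ = aᵢ+bᵢ (exposed), n₀ᵢ = cᵢ+dᵢ (unexposed), nᵢ = n₁ᵢ+n₀ᵢ.
Stratum 1 (2010–2014): n₁ = 2375, n₀ = 392, n = 2767; a·n₀/n = 811·392/2767 = 114.8941; c·n₁/n = 22·2375/2767 = 18.8833
Stratum 2 (2015–2019): n₁ = 2916, n₀ = 2769, n = 5685; a·n₀/n = 1200·2769/5685 = 584.4855; c·n₁/n = 839·2916/5685 = 430.3472
RR_MH = (114.8941 + 584.4855) / (18.8833 + 430.3472) = 699.3796 / 449.2305 = 1.55684

1.557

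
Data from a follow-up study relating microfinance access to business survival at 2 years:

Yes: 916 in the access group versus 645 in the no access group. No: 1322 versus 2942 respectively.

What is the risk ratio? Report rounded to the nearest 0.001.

2.276

From the description: a = 916, b = 1322, c = 645, d = 2942.
Risk in exposed = 916/2238 = 0.40929; risk in unexposed = 645/3587 = 0.17982.
RR = 0.40929 / 0.17982 = 2.27618
The risk among the exposed is 2.28 times that among the unexposed.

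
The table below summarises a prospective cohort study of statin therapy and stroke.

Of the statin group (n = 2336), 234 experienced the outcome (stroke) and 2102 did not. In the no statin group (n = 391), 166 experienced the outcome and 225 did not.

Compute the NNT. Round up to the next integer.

Risk in treated group = 234/2336 = 0.10017; risk in control = 166/391 = 0.42455.
Absolute risk reduction = 0.42455 − 0.10017 = 0.32438
NNT = 1 / ARR = 1 / 0.32438 = 3.083 → round up → 4

4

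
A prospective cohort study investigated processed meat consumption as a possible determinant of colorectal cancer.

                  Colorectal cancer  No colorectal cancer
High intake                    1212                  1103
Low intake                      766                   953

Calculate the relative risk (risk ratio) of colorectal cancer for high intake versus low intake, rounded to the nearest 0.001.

1.175

Cells: a = 1212, b = 1103, c = 766, d = 953.
Risk in exposed = 1212/2315 = 0.52354; risk in unexposed = 766/1719 = 0.44561.
RR = 0.52354 / 0.44561 = 1.17489
The risk among the exposed is 1.17 times that among the unexposed.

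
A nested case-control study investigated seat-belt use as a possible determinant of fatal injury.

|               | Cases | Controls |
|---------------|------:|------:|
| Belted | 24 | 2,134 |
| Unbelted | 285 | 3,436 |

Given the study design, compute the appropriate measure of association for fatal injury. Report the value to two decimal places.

0.14

Cells: a = 24, b = 2134, c = 285, d = 3436.
This is a nested case-control study: participants were sampled on outcome status, so risks in the source population cannot be estimated directly — relative risk is not valid here. The odds ratio is the appropriate measure.
OR = (a·d)/(b·c) = (24 × 3436) / (2134 × 285) = 82464 / 608190 = 0.13559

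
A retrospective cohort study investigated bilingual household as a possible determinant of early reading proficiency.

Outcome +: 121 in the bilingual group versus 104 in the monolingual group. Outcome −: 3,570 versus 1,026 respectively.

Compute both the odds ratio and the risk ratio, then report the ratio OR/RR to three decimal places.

0.939

From the description: a = 121, b = 3570, c = 104, d = 1026.
OR = (121·1026)/(3570·104) = 124146/371280 = 0.33437
Risk in exposed = 121/3691 = 0.03278; risk in unexposed = 104/1130 = 0.09204; RR = 0.35619
OR/RR = 0.33437 / 0.35619 = 0.93874
The outcome is rare in both groups, so OR ≈ RR (ratio near 1).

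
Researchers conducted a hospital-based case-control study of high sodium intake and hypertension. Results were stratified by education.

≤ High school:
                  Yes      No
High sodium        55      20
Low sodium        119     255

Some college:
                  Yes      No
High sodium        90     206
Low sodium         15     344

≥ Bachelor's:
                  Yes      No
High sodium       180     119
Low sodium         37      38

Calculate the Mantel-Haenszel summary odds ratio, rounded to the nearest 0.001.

OR_MH = Σ(aᵢdᵢ/nᵢ) / Σ(bᵢcᵢ/nᵢ), where nᵢ is the stratum total.
Stratum 1 (≤ High school): n = 449; a·d/n = 55·255/449 = 31.2361; b·c/n = 20·119/449 = 5.3007
Stratum 2 (Some college): n = 655; a·d/n = 90·344/655 = 47.2672; b·c/n = 206·15/655 = 4.7176
Stratum 3 (≥ Bachelor's): n = 374; a·d/n = 180·38/374 = 18.2888; b·c/n = 119·37/374 = 11.7727
OR_MH = (31.2361 + 47.2672 + 18.2888) / (5.3007 + 4.7176 + 11.7727) = 96.7920 / 21.7910 = 4.44184

4.442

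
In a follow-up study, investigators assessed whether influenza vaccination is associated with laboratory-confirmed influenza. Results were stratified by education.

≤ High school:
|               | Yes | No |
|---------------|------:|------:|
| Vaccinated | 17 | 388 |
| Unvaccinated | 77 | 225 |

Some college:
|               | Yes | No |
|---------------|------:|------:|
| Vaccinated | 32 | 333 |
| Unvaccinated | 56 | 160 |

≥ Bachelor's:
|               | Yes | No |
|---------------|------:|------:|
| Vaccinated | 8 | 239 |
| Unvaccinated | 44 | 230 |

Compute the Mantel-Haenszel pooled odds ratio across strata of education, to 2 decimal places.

0.19

OR_MH = Σ(aᵢdᵢ/nᵢ) / Σ(bᵢcᵢ/nᵢ), where nᵢ is the stratum total.
Stratum 1 (≤ High school): n = 707; a·d/n = 17·225/707 = 5.4102; b·c/n = 388·77/707 = 42.2574
Stratum 2 (Some college): n = 581; a·d/n = 32·160/581 = 8.8124; b·c/n = 333·56/581 = 32.0964
Stratum 3 (≥ Bachelor's): n = 521; a·d/n = 8·230/521 = 3.5317; b·c/n = 239·44/521 = 20.1843
OR_MH = (5.4102 + 8.8124 + 3.5317) / (42.2574 + 32.0964 + 20.1843) = 17.7542 / 94.5381 = 0.18780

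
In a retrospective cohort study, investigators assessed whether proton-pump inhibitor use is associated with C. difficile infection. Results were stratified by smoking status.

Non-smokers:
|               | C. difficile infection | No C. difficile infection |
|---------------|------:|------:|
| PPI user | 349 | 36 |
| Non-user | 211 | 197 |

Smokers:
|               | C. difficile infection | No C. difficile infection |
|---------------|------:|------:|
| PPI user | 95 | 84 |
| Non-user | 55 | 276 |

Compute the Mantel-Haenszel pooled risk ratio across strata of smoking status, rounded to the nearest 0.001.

1.981

RR_MH = Σ(aᵢ·n₀ᵢ/nᵢ) / Σ(cᵢ·n₁ᵢ/nᵢ), with n₁ᵢ = aᵢ+bᵢ (exposed), n₀ᵢ = cᵢ+dᵢ (unexposed), nᵢ = n₁ᵢ+n₀ᵢ.
Stratum 1 (Non-smokers): n₁ = 385, n₀ = 408, n = 793; a·n₀/n = 349·408/793 = 179.5612; c·n₁/n = 211·385/793 = 102.4401
Stratum 2 (Smokers): n₁ = 179, n₀ = 331, n = 510; a·n₀/n = 95·331/510 = 61.6569; c·n₁/n = 55·179/510 = 19.3039
RR_MH = (179.5612 + 61.6569) / (102.4401 + 19.3039) = 241.2180 / 121.7440 = 1.98135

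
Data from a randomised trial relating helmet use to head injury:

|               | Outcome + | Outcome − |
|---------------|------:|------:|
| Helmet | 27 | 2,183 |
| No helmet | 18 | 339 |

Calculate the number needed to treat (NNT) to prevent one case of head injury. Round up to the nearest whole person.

27

Risk in treated group = 27/2210 = 0.01222; risk in control = 18/357 = 0.05042.
Absolute risk reduction = 0.05042 − 0.01222 = 0.03820
NNT = 1 / ARR = 1 / 0.03820 = 26.176 → round up → 27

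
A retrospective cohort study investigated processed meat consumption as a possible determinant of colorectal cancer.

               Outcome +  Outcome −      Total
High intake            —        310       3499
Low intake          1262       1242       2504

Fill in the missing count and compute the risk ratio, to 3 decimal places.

The missing cell is in the exposed row: 3499 − 310 = 3189.
So a = 3189, b = 310, c = 1262, d = 1242.
RR = [a/(a+b)] / [c/(c+d)] = (3189/3499) / (1262/2504) = 0.91140/0.50399 = 1.80836

1.808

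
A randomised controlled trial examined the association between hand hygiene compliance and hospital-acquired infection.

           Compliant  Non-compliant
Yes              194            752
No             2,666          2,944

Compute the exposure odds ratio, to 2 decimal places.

0.28

Reading the table with exposure as columns: a = 194 (Compliant, case), b = 2666 (Compliant, non-case), c = 752 (Non-compliant, case), d = 2944.
OR = (a·d)/(b·c) = (194 × 2944) / (2666 × 752) = 571136 / 2004832 = 0.28488
Exposure is associated with lower odds of hospital-acquired infection (OR = 0.28 < 1).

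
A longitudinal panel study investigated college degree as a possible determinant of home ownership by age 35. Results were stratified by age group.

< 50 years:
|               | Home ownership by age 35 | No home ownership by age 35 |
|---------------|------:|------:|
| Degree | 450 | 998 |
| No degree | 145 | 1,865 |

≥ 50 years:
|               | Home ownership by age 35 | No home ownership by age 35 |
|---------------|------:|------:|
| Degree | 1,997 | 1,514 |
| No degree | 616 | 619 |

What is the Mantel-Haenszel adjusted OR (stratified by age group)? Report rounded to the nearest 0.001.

2.111

OR_MH = Σ(aᵢdᵢ/nᵢ) / Σ(bᵢcᵢ/nᵢ), where nᵢ is the stratum total.
Stratum 1 (< 50 years): n = 3458; a·d/n = 450·1865/3458 = 242.6981; b·c/n = 998·145/3458 = 41.8479
Stratum 2 (≥ 50 years): n = 4746; a·d/n = 1997·619/4746 = 260.4600; b·c/n = 1514·616/4746 = 196.5074
OR_MH = (242.6981 + 260.4600) / (41.8479 + 196.5074) = 503.1581 / 238.3553 = 2.11096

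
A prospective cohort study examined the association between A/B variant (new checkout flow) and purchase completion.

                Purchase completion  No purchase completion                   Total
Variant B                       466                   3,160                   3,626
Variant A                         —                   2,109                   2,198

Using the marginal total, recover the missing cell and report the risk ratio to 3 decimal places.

3.174

The missing cell is in the unexposed row: 2198 − 2109 = 89.
So a = 466, b = 3160, c = 89, d = 2109.
RR = [a/(a+b)] / [c/(c+d)] = (466/3626) / (89/2198) = 0.12852/0.04049 = 3.17392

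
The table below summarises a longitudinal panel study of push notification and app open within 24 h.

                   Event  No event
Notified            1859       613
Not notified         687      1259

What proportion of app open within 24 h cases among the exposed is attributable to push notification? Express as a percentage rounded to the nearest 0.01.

Cells: a = 1859, b = 613, c = 687, d = 1259.
Risk in exposed = 1859/2472 = 0.75202; risk in unexposed = 687/1946 = 0.35303.
RR = 0.75202/0.35303 = 2.13018
AR% = (RR − 1)/RR × 100 = (2.13018 − 1)/2.13018 × 100 = 53.0557%

53.06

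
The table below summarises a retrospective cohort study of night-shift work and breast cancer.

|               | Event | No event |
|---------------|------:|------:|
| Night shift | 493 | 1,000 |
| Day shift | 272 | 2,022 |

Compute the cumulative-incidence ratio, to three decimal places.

2.785

Cells: a = 493, b = 1000, c = 272, d = 2022.
Risk in exposed = 493/1493 = 0.33021; risk in unexposed = 272/2294 = 0.11857.
RR = 0.33021 / 0.11857 = 2.78491
The risk among the exposed is 2.78 times that among the unexposed.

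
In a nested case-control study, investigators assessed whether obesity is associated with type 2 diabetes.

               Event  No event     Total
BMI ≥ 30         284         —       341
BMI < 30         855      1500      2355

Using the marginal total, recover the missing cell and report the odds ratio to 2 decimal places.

The missing cell is in the exposed row: 341 − 284 = 57.
So a = 284, b = 57, c = 855, d = 1500.
OR = (a·d)/(b·c) = (284 × 1500) / (57 × 855) = 426000 / 48735 = 8.74115

8.74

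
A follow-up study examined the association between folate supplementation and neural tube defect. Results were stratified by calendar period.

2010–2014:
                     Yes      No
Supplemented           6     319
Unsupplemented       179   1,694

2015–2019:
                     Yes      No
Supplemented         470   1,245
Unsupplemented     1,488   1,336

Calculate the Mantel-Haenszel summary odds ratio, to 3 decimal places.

OR_MH = Σ(aᵢdᵢ/nᵢ) / Σ(bᵢcᵢ/nᵢ), where nᵢ is the stratum total.
Stratum 1 (2010–2014): n = 2198; a·d/n = 6·1694/2198 = 4.6242; b·c/n = 319·179/2198 = 25.9786
Stratum 2 (2015–2019): n = 4539; a·d/n = 470·1336/4539 = 138.3388; b·c/n = 1245·1488/4539 = 408.1428
OR_MH = (4.6242 + 138.3388) / (25.9786 + 408.1428) = 142.9630 / 434.1214 = 0.32932

0.329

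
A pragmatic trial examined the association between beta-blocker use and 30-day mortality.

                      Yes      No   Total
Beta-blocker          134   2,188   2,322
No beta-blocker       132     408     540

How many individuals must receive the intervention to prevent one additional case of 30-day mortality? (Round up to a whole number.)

Risk in treated group = 134/2322 = 0.05771; risk in control = 132/540 = 0.24444.
Absolute risk reduction = 0.24444 − 0.05771 = 0.18674
NNT = 1 / ARR = 1 / 0.18674 = 5.355 → round up → 6

6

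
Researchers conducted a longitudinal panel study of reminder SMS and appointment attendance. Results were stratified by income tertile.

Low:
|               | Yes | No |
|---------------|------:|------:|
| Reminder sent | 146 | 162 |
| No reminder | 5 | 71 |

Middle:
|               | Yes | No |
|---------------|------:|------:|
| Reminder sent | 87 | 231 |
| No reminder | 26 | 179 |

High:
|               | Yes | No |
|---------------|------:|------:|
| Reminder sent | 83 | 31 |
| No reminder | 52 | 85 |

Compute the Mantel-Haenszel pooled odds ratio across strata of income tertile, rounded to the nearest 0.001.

4.241

OR_MH = Σ(aᵢdᵢ/nᵢ) / Σ(bᵢcᵢ/nᵢ), where nᵢ is the stratum total.
Stratum 1 (Low): n = 384; a·d/n = 146·71/384 = 26.9948; b·c/n = 162·5/384 = 2.1094
Stratum 2 (Middle): n = 523; a·d/n = 87·179/523 = 29.7763; b·c/n = 231·26/523 = 11.4837
Stratum 3 (High): n = 251; a·d/n = 83·85/251 = 28.1076; b·c/n = 31·52/251 = 6.4223
OR_MH = (26.9948 + 29.7763 + 28.1076) / (2.1094 + 11.4837 + 6.4223) = 84.8787 / 20.0154 = 4.24066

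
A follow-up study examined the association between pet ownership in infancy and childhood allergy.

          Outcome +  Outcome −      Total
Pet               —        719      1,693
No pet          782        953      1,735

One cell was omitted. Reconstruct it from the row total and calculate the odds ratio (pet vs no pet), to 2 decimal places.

1.65

The missing cell is in the exposed row: 1693 − 719 = 974.
So a = 974, b = 719, c = 782, d = 953.
OR = (a·d)/(b·c) = (974 × 953) / (719 × 782) = 928222 / 562258 = 1.65088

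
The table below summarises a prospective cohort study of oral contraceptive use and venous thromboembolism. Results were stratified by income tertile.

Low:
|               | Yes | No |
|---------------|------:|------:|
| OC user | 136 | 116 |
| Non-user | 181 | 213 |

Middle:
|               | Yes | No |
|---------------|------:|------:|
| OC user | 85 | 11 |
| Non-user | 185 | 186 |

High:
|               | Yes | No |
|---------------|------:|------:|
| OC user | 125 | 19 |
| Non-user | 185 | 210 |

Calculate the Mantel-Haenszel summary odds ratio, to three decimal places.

2.937

OR_MH = Σ(aᵢdᵢ/nᵢ) / Σ(bᵢcᵢ/nᵢ), where nᵢ is the stratum total.
Stratum 1 (Low): n = 646; a·d/n = 136·213/646 = 44.8421; b·c/n = 116·181/646 = 32.5015
Stratum 2 (Middle): n = 467; a·d/n = 85·186/467 = 33.8544; b·c/n = 11·185/467 = 4.3576
Stratum 3 (High): n = 539; a·d/n = 125·210/539 = 48.7013; b·c/n = 19·185/539 = 6.5213
OR_MH = (44.8421 + 33.8544 + 48.7013) / (32.5015 + 4.3576 + 6.5213) = 127.3978 / 43.3805 = 2.93675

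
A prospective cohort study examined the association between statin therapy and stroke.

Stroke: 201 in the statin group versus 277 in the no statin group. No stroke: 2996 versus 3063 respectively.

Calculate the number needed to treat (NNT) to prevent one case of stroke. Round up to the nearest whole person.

50

Risk in treated group = 201/3197 = 0.06287; risk in control = 277/3340 = 0.08293.
Absolute risk reduction = 0.08293 − 0.06287 = 0.02006
NNT = 1 / ARR = 1 / 0.02006 = 49.844 → round up → 50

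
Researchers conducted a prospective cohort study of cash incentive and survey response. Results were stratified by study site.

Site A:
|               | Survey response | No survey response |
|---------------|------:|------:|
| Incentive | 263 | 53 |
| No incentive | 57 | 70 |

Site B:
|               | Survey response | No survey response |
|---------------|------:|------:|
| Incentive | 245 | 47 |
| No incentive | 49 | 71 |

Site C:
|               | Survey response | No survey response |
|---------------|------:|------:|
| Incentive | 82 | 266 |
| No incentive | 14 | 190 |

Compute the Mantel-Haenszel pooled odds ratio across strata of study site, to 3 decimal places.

OR_MH = Σ(aᵢdᵢ/nᵢ) / Σ(bᵢcᵢ/nᵢ), where nᵢ is the stratum total.
Stratum 1 (Site A): n = 443; a·d/n = 263·70/443 = 41.5576; b·c/n = 53·57/443 = 6.8194
Stratum 2 (Site B): n = 412; a·d/n = 245·71/412 = 42.2209; b·c/n = 47·49/412 = 5.5898
Stratum 3 (Site C): n = 552; a·d/n = 82·190/552 = 28.2246; b·c/n = 266·14/552 = 6.7464
OR_MH = (41.5576 + 42.2209 + 28.2246) / (6.8194 + 5.5898 + 6.7464) = 112.0031 / 19.1556 = 5.84702

5.847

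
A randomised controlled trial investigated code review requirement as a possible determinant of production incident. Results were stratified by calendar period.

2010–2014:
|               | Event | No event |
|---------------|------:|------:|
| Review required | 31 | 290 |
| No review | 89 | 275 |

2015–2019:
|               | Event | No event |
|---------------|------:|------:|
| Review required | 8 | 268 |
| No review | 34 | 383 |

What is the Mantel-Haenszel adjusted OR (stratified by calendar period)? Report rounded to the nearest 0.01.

0.33

OR_MH = Σ(aᵢdᵢ/nᵢ) / Σ(bᵢcᵢ/nᵢ), where nᵢ is the stratum total.
Stratum 1 (2010–2014): n = 685; a·d/n = 31·275/685 = 12.4453; b·c/n = 290·89/685 = 37.6788
Stratum 2 (2015–2019): n = 693; a·d/n = 8·383/693 = 4.4214; b·c/n = 268·34/693 = 13.1486
OR_MH = (12.4453 + 4.4214) / (37.6788 + 13.1486) = 16.8666 / 50.8275 = 0.33184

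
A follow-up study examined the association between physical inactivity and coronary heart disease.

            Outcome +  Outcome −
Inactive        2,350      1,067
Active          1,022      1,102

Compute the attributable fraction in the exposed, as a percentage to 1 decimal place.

30.0

Cells: a = 2350, b = 1067, c = 1022, d = 1102.
Risk in exposed = 2350/3417 = 0.68774; risk in unexposed = 1022/2124 = 0.48117.
RR = 0.68774/0.48117 = 1.42931
AR% = (RR − 1)/RR × 100 = (1.42931 − 1)/1.42931 × 100 = 30.0362%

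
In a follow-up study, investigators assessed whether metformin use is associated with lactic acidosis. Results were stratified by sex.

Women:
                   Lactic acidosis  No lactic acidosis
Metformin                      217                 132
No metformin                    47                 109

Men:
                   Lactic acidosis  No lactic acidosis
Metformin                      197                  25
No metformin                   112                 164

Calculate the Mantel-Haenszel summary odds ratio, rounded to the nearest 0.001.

6.238

OR_MH = Σ(aᵢdᵢ/nᵢ) / Σ(bᵢcᵢ/nᵢ), where nᵢ is the stratum total.
Stratum 1 (Women): n = 505; a·d/n = 217·109/505 = 46.8376; b·c/n = 132·47/505 = 12.2851
Stratum 2 (Men): n = 498; a·d/n = 197·164/498 = 64.8755; b·c/n = 25·112/498 = 5.6225
OR_MH = (46.8376 + 64.8755) / (12.2851 + 5.6225) = 111.7131 / 17.9076 = 6.23829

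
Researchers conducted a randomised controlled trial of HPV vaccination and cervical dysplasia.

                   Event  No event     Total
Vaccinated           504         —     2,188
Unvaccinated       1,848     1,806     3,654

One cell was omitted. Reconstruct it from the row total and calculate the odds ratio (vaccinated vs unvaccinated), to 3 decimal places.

0.292

The missing cell is in the exposed row: 2188 − 504 = 1684.
So a = 504, b = 1684, c = 1848, d = 1806.
OR = (a·d)/(b·c) = (504 × 1806) / (1684 × 1848) = 910224 / 3112032 = 0.29249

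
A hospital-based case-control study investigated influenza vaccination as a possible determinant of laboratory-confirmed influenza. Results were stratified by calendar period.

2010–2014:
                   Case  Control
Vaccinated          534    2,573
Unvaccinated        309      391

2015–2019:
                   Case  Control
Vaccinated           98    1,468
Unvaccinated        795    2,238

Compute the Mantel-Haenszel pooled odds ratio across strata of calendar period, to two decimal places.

OR_MH = Σ(aᵢdᵢ/nᵢ) / Σ(bᵢcᵢ/nᵢ), where nᵢ is the stratum total.
Stratum 1 (2010–2014): n = 3807; a·d/n = 534·391/3807 = 54.8448; b·c/n = 2573·309/3807 = 208.8408
Stratum 2 (2015–2019): n = 4599; a·d/n = 98·2238/4599 = 47.6895; b·c/n = 1468·795/4599 = 253.7639
OR_MH = (54.8448 + 47.6895) / (208.8408 + 253.7639) = 102.5343 / 462.6047 = 0.22165

0.22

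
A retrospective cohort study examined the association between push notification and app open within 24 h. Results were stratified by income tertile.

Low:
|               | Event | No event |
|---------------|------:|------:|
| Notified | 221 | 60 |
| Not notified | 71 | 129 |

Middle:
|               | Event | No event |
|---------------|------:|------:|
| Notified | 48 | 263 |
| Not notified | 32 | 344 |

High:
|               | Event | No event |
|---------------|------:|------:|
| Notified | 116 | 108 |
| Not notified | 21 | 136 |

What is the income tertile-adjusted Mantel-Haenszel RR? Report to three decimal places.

2.430

RR_MH = Σ(aᵢ·n₀ᵢ/nᵢ) / Σ(cᵢ·n₁ᵢ/nᵢ), with n₁ᵢ = aᵢ+bᵢ (exposed), n₀ᵢ = cᵢ+dᵢ (unexposed), nᵢ = n₁ᵢ+n₀ᵢ.
Stratum 1 (Low): n₁ = 281, n₀ = 200, n = 481; a·n₀/n = 221·200/481 = 91.8919; c·n₁/n = 71·281/481 = 41.4782
Stratum 2 (Middle): n₁ = 311, n₀ = 376, n = 687; a·n₀/n = 48·376/687 = 26.2707; c·n₁/n = 32·311/687 = 14.4862
Stratum 3 (High): n₁ = 224, n₀ = 157, n = 381; a·n₀/n = 116·157/381 = 47.8005; c·n₁/n = 21·224/381 = 12.3465
RR_MH = (91.8919 + 26.2707 + 47.8005) / (41.4782 + 14.4862 + 12.3465) = 165.9632 / 68.3108 = 2.42953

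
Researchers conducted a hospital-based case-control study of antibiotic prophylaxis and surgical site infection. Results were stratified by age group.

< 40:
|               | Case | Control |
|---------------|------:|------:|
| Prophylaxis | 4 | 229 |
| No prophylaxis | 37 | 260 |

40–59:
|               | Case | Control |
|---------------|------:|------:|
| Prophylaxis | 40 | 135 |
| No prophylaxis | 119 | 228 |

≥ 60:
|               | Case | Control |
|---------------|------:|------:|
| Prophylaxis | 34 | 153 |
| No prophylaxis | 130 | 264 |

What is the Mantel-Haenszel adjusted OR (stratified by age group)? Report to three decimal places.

OR_MH = Σ(aᵢdᵢ/nᵢ) / Σ(bᵢcᵢ/nᵢ), where nᵢ is the stratum total.
Stratum 1 (< 40): n = 530; a·d/n = 4·260/530 = 1.9623; b·c/n = 229·37/530 = 15.9868
Stratum 2 (40–59): n = 522; a·d/n = 40·228/522 = 17.4713; b·c/n = 135·119/522 = 30.7759
Stratum 3 (≥ 60): n = 581; a·d/n = 34·264/581 = 15.4492; b·c/n = 153·130/581 = 34.2341
OR_MH = (1.9623 + 17.4713 + 15.4492) / (15.9868 + 30.7759 + 34.2341) = 34.8828 / 80.9967 = 0.43067

0.431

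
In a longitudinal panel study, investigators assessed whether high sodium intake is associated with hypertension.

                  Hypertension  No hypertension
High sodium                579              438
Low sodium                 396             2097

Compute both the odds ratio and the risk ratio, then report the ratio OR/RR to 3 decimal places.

1.953

Cells: a = 579, b = 438, c = 396, d = 2097.
OR = (579·2097)/(438·396) = 1214163/173448 = 7.00016
Risk in exposed = 579/1017 = 0.56932; risk in unexposed = 396/2493 = 0.15884; RR = 3.58414
OR/RR = 7.00016 / 3.58414 = 1.95309
The outcome is not rare, so the OR lies further from 1 than the RR.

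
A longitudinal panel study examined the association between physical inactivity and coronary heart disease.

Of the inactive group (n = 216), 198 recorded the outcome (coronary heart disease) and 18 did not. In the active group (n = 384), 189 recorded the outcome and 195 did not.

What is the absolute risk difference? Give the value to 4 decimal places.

From the description: a = 198, b = 18, c = 189, d = 195.
Risk in exposed = 198/216 = 0.916667; risk in unexposed = 189/384 = 0.492188.
Risk difference = 0.916667 − 0.492188 = 0.424479

0.4245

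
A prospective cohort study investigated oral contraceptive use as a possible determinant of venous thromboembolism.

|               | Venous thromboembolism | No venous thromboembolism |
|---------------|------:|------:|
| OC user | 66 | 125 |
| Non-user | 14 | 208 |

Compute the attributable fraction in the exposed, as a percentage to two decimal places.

81.75

Cells: a = 66, b = 125, c = 14, d = 208.
Risk in exposed = 66/191 = 0.34555; risk in unexposed = 14/222 = 0.06306.
RR = 0.34555/0.06306 = 5.47943
AR% = (RR − 1)/RR × 100 = (5.47943 − 1)/5.47943 × 100 = 81.7499%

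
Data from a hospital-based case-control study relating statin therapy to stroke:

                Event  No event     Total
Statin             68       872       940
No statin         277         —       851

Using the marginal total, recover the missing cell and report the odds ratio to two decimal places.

0.16

The missing cell is in the unexposed row: 851 − 277 = 574.
So a = 68, b = 872, c = 277, d = 574.
OR = (a·d)/(b·c) = (68 × 574) / (872 × 277) = 39032 / 241544 = 0.16159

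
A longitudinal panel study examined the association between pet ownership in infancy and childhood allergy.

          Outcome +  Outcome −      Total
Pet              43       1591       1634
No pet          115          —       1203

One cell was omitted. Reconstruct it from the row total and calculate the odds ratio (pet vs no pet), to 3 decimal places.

The missing cell is in the unexposed row: 1203 − 115 = 1088.
So a = 43, b = 1591, c = 115, d = 1088.
OR = (a·d)/(b·c) = (43 × 1088) / (1591 × 115) = 46784 / 182965 = 0.25570

0.256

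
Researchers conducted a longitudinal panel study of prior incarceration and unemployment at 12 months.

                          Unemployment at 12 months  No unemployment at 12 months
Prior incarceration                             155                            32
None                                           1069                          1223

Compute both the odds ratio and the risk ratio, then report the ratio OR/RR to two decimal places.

Cells: a = 155, b = 32, c = 1069, d = 1223.
OR = (155·1223)/(32·1069) = 189565/34208 = 5.54154
Risk in exposed = 155/187 = 0.82888; risk in unexposed = 1069/2292 = 0.46640; RR = 1.77716
OR/RR = 5.54154 / 1.77716 = 3.11820
The outcome is not rare, so the OR lies further from 1 than the RR.

3.12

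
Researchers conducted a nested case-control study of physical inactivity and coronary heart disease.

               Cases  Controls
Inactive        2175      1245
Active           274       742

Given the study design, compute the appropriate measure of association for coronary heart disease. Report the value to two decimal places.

Cells: a = 2175, b = 1245, c = 274, d = 742.
This is a nested case-control study: participants were sampled on outcome status, so risks in the source population cannot be estimated directly — relative risk is not valid here. The odds ratio is the appropriate measure.
OR = (a·d)/(b·c) = (2175 × 742) / (1245 × 274) = 1613850 / 341130 = 4.73089

4.73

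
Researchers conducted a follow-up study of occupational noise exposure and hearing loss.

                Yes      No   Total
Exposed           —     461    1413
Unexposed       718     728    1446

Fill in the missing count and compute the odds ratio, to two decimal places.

2.09

The missing cell is in the exposed row: 1413 − 461 = 952.
So a = 952, b = 461, c = 718, d = 728.
OR = (a·d)/(b·c) = (952 × 728) / (461 × 718) = 693056 / 330998 = 2.09384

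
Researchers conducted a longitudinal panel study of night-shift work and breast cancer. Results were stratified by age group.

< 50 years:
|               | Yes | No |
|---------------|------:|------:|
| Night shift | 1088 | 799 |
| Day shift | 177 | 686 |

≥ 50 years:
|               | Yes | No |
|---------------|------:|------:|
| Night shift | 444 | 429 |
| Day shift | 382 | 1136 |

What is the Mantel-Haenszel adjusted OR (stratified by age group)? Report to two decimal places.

OR_MH = Σ(aᵢdᵢ/nᵢ) / Σ(bᵢcᵢ/nᵢ), where nᵢ is the stratum total.
Stratum 1 (< 50 years): n = 2750; a·d/n = 1088·686/2750 = 271.4065; b·c/n = 799·177/2750 = 51.4265
Stratum 2 (≥ 50 years): n = 2391; a·d/n = 444·1136/2391 = 210.9511; b·c/n = 429·382/2391 = 68.5395
OR_MH = (271.4065 + 210.9511) / (51.4265 + 68.5395) = 482.3576 / 119.9661 = 4.02078

4.02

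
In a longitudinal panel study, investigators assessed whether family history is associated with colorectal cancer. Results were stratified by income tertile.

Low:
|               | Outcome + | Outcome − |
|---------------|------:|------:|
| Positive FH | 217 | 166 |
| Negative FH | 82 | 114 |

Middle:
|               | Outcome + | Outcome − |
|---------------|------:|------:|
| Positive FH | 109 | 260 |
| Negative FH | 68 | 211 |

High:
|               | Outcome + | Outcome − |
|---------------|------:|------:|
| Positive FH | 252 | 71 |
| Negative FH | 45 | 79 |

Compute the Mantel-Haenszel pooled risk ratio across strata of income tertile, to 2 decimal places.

RR_MH = Σ(aᵢ·n₀ᵢ/nᵢ) / Σ(cᵢ·n₁ᵢ/nᵢ), with n₁ᵢ = aᵢ+bᵢ (exposed), n₀ᵢ = cᵢ+dᵢ (unexposed), nᵢ = n₁ᵢ+n₀ᵢ.
Stratum 1 (Low): n₁ = 383, n₀ = 196, n = 579; a·n₀/n = 217·196/579 = 73.4577; c·n₁/n = 82·383/579 = 54.2418
Stratum 2 (Middle): n₁ = 369, n₀ = 279, n = 648; a·n₀/n = 109·279/648 = 46.9306; c·n₁/n = 68·369/648 = 38.7222
Stratum 3 (High): n₁ = 323, n₀ = 124, n = 447; a·n₀/n = 252·124/447 = 69.9060; c·n₁/n = 45·323/447 = 32.5168
RR_MH = (73.4577 + 46.9306 + 69.9060) / (54.2418 + 38.7222 + 32.5168) = 190.2943 / 125.4808 = 1.51652

1.52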